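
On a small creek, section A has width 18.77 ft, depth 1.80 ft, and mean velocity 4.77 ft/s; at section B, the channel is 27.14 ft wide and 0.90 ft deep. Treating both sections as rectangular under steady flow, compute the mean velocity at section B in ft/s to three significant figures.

Q = A₁V₁ = (18.77×1.80) × 4.77 = 161.2 ft³/s
A₂ = 27.14 × 0.90 = 24.43 ft²
V₂ = Q/A₂ = 161.2/24.43 = 6.598 ft/s

6.60 ft/s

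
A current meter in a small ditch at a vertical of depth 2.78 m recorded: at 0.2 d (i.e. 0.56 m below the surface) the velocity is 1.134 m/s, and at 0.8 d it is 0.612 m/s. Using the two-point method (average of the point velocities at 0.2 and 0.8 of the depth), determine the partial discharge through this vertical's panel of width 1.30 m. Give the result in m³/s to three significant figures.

3.16 m³/s

v̄ = (1.134 + 0.612) / 2 = 0.8730 m/s
q = v̄ × d × w = 0.8730 × 2.78 × 1.30 = 3.155 m³/s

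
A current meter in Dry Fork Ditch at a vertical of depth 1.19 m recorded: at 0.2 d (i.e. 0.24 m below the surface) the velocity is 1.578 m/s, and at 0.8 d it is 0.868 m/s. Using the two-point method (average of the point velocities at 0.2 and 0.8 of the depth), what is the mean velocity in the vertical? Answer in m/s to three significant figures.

v̄ = (1.578 + 0.868) / 2 = 1.223 m/s

1.22 m/s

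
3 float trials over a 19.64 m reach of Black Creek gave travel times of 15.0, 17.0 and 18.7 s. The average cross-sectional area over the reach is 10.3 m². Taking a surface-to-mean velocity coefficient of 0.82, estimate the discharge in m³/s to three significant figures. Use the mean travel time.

9.82 m³/s

t̄ = (15.0 + 17.0 + 18.7) / 3 = 16.9 s
v_surface = L / t̄ = 19.64 / 16.9 = 1.162 m/s
v_mean = 0.82 × 1.162 = 0.9529 m/s
Q = A × v_mean = 10.3 × 0.9529 = 9.815 m³/s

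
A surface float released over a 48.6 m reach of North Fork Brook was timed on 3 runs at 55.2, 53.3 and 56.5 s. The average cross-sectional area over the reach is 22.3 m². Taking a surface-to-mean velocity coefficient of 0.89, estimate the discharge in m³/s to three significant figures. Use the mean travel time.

t̄ = (55.2 + 53.3 + 56.5) / 3 = 55 s
v_surface = L / t̄ = 48.6 / 55 = 0.8836 m/s
v_mean = 0.89 × 0.8836 = 0.7864 m/s
Q = A × v_mean = 22.3 × 0.7864 = 17.54 m³/s

17.5 m³/s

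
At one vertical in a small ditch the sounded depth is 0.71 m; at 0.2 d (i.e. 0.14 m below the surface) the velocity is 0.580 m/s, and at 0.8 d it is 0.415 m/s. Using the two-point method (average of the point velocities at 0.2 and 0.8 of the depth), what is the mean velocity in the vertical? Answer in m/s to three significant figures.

0.498 m/s

v̄ = (0.580 + 0.415) / 2 = 0.4975 m/s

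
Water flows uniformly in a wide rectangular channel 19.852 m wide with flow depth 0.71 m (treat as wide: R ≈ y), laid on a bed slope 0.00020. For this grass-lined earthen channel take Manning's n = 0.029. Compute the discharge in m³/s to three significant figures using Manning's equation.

5.47 m³/s

A = b·y = 19.852 × 0.71 = 14.09 m²
Wide channel: R ≈ y = 0.71 m
Q = (1/n)·A·R^(2/3)·S^(1/2) = (1/0.029) × 14.09 × 0.7100^(2/3) × 0.00020^(1/2) = 5.470 m³/s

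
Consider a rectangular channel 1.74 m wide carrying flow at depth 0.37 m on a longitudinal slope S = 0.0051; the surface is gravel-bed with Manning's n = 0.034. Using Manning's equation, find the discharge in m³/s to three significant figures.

0.550 m³/s

A = b·y = 1.74 × 0.37 = 0.6438 m²
P = b + 2y = 1.74 + 2×0.37 = 2.480 m
R = A/P = 0.6438/2.480 = 0.2596 m
Q = (1/n)·A·R^(2/3)·S^(1/2) = (1/0.034) × 0.6438 × 0.2596^(2/3) × 0.0051^(1/2) = 0.5503 m³/s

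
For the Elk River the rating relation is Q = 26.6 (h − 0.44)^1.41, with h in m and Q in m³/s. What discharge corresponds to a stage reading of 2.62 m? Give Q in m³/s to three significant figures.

79.8 m³/s

Q = 26.6 × (2.62 − 0.44)^1.41 = 26.6 × 2.18^1.41 = 79.82 m³/s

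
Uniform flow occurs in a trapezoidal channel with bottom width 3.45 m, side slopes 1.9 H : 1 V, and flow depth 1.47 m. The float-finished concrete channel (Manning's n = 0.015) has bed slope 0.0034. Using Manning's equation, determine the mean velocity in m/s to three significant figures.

3.73 m/s

A = (b + z·y)·y = (3.45 + 1.9×1.47)×1.47 = 9.177 m²
P = b + 2y√(1+z²) = 3.45 + 2×1.47×√(1+1.9²) = 9.762 m
R = A/P = 9.177/9.762 = 0.9401 m
Q = (1/n)·A·R^(2/3)·S^(1/2) = (1/0.015) × 9.177 × 0.9401^(2/3) × 0.0034^(1/2) = 34.23 m³/s
V = Q/A = 34.23/9.177 = 3.730 m/s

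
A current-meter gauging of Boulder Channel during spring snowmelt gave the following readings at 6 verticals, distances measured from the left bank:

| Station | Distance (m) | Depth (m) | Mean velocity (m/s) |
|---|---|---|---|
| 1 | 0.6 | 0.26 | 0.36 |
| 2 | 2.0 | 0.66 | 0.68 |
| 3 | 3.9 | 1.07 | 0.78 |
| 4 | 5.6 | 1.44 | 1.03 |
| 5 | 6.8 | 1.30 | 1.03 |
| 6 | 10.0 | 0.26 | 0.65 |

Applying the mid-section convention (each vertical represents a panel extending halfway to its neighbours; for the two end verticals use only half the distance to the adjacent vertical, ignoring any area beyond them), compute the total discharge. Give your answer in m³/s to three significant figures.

w_1 = (2.0 − 0.6)/2 = 0.7 m; q_1 = 0.36 × 0.26 × 0.7 = 0.06552 m³/s
w_2 = (3.9 − 0.6)/2 = 1.65 m; q_2 = 0.68 × 0.66 × 1.65 = 0.7405 m³/s
w_3 = (5.6 − 2.0)/2 = 1.8 m; q_3 = 0.78 × 1.07 × 1.8 = 1.502 m³/s
w_4 = (6.8 − 3.9)/2 = 1.45 m; q_4 = 1.03 × 1.44 × 1.45 = 2.151 m³/s
w_5 = (10.0 − 5.6)/2 = 2.2 m; q_5 = 1.03 × 1.30 × 2.2 = 2.946 m³/s
w_6 = (10.0 − 6.8)/2 = 1.6 m; q_6 = 0.65 × 0.26 × 1.6 = 0.2704 m³/s
Q = Σ qᵢ = 7.675 m³/s

7.68 m³/s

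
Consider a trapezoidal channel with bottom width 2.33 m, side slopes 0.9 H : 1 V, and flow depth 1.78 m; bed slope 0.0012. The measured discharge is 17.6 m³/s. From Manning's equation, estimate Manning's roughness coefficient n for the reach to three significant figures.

A = (b + z·y)·y = (2.33 + 0.9×1.78)×1.78 = 6.999 m²
P = b + 2y√(1+z²) = 2.33 + 2×1.78×√(1+0.9²) = 7.119 m
R = A/P = 6.999/7.119 = 0.9831 m
n = (1/Q)·A·R^(2/3)·S^(1/2) = (1/17.6) × 6.999 × 0.9887 × 0.03464 = 0.01362

0.0136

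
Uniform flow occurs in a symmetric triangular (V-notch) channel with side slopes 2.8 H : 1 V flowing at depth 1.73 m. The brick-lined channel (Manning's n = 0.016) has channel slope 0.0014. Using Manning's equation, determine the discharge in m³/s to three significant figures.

A = z·y² = 2.8×1.73² = 8.380 m²
P = 2y√(1+z²) = 2×1.73×√(1+2.8²) = 10.29 m
R = A/P = 8.380/10.29 = 0.8146 m
Q = (1/n)·A·R^(2/3)·S^(1/2) = (1/0.016) × 8.380 × 0.8146^(2/3) × 0.0014^(1/2) = 17.09 m³/s

17.1 m³/s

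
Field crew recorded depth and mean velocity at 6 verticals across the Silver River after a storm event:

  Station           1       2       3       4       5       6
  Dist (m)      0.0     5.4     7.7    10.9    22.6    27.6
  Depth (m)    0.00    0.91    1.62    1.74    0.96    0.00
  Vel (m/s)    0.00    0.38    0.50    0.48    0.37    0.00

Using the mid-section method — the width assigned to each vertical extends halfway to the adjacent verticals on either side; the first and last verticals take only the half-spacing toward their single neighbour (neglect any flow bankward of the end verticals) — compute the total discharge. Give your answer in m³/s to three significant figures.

12.7 m³/s

w_2 = (7.7 − 0.0)/2 = 3.85 m; q_2 = 0.38 × 0.91 × 3.85 = 1.331 m³/s
w_3 = (10.9 − 5.4)/2 = 2.75 m; q_3 = 0.50 × 1.62 × 2.75 = 2.228 m³/s
w_4 = (22.6 − 7.7)/2 = 7.45 m; q_4 = 0.48 × 1.74 × 7.45 = 6.222 m³/s
w_5 = (27.6 − 10.9)/2 = 8.35 m; q_5 = 0.37 × 0.96 × 8.35 = 2.966 m³/s
Stations 1, 6 contribute zero (depth or velocity is 0).
Q = Σ qᵢ = 12.75 m³/s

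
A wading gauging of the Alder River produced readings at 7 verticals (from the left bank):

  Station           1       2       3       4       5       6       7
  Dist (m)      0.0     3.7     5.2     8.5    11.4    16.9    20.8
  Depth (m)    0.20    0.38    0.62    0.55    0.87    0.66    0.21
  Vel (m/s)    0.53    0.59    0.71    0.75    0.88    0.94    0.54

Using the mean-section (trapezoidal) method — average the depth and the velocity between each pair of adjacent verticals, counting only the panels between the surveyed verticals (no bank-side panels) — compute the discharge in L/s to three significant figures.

Panel 1-2: Δb = 3.7 m, d̄ = (0.20+0.38)/2 = 0.29, v̄ = (0.53+0.59)/2 = 0.56 → q = 3.7×0.29×0.56 = 0.6009 m³/s
Panel 2-3: Δb = 1.5 m, d̄ = (0.38+0.62)/2 = 0.5, v̄ = (0.59+0.71)/2 = 0.65 → q = 1.5×0.5×0.65 = 0.4875 m³/s
Panel 3-4: Δb = 3.3 m, d̄ = (0.62+0.55)/2 = 0.585, v̄ = (0.71+0.75)/2 = 0.73 → q = 3.3×0.585×0.73 = 1.409 m³/s
Panel 4-5: Δb = 2.9 m, d̄ = (0.55+0.87)/2 = 0.71, v̄ = (0.75+0.88)/2 = 0.815 → q = 2.9×0.71×0.815 = 1.678 m³/s
Panel 5-6: Δb = 5.5 m, d̄ = (0.87+0.66)/2 = 0.765, v̄ = (0.88+0.94)/2 = 0.91 → q = 5.5×0.765×0.91 = 3.829 m³/s
Panel 6-7: Δb = 3.9 m, d̄ = (0.66+0.21)/2 = 0.435, v̄ = (0.94+0.54)/2 = 0.74 → q = 3.9×0.435×0.74 = 1.255 m³/s
Q = Σ q = 9.260 m³/s
= 9.260 × 1000 = 9260 L/s

9260 L/s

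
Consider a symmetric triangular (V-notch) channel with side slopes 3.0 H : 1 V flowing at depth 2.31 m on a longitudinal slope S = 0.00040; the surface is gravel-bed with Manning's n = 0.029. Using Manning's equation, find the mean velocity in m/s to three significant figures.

0.733 m/s

A = z·y² = 3.0×2.31² = 16.01 m²
P = 2y√(1+z²) = 2×2.31×√(1+3.0²) = 14.61 m
R = A/P = 16.01/14.61 = 1.096 m
Q = (1/n)·A·R^(2/3)·S^(1/2) = (1/0.029) × 16.01 × 1.096^(2/3) × 0.00040^(1/2) = 11.73 m³/s
V = Q/A = 11.73/16.01 = 0.7330 m/s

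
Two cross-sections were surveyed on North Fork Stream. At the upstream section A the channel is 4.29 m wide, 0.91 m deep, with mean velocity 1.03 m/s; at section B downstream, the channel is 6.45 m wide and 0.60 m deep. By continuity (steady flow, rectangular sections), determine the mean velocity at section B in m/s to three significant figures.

1.04 m/s

Q = A₁V₁ = (4.29×0.91) × 1.03 = 4.021 m³/s
A₂ = 6.45 × 0.60 = 3.870 m²
V₂ = Q/A₂ = 4.021/3.870 = 1.039 m/s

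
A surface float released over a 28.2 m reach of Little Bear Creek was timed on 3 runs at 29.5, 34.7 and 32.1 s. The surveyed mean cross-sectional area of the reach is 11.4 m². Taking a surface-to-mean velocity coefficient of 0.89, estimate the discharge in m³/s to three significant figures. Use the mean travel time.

t̄ = (29.5 + 34.7 + 32.1) / 3 = 32.1 s
v_surface = L / t̄ = 28.2 / 32.1 = 0.8785 m/s
v_mean = 0.89 × 0.8785 = 0.7819 m/s
Q = A × v_mean = 11.4 × 0.7819 = 8.913 m³/s

8.91 m³/s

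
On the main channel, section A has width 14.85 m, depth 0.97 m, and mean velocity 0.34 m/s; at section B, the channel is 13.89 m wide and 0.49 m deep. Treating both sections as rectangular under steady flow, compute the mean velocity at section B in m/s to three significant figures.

Q = A₁V₁ = (14.85×0.97) × 0.34 = 4.898 m³/s
A₂ = 13.89 × 0.49 = 6.806 m²
V₂ = Q/A₂ = 4.898/6.806 = 0.7196 m/s

0.720 m/s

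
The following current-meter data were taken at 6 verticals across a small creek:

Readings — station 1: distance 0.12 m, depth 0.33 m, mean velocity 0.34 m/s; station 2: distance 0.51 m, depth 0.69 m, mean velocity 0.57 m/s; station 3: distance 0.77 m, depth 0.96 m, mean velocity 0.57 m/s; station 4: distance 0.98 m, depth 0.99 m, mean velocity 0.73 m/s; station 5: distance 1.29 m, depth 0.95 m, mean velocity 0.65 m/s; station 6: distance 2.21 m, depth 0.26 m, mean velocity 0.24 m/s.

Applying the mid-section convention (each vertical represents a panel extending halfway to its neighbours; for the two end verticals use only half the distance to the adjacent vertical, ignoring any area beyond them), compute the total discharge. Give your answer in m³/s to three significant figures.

0.875 m³/s

w_1 = (0.51 − 0.12)/2 = 0.195 m; q_1 = 0.34 × 0.33 × 0.195 = 0.02188 m³/s
w_2 = (0.77 − 0.12)/2 = 0.325 m; q_2 = 0.57 × 0.69 × 0.325 = 0.1278 m³/s
w_3 = (0.98 − 0.51)/2 = 0.235 m; q_3 = 0.57 × 0.96 × 0.235 = 0.1286 m³/s
w_4 = (1.29 − 0.77)/2 = 0.26 m; q_4 = 0.73 × 0.99 × 0.26 = 0.1879 m³/s
w_5 = (2.21 − 0.98)/2 = 0.615 m; q_5 = 0.65 × 0.95 × 0.615 = 0.3798 m³/s
w_6 = (2.21 − 1.29)/2 = 0.46 m; q_6 = 0.24 × 0.26 × 0.46 = 0.02870 m³/s
Q = Σ qᵢ = 0.8747 m³/s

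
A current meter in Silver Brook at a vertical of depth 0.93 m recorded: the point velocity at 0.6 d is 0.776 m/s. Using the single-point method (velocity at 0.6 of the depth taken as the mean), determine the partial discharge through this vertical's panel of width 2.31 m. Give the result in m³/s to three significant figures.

v̄ = v₀.₆ = 0.776 m/s
q = v̄ × d × w = 0.7760 × 0.93 × 2.31 = 1.667 m³/s

1.67 m³/s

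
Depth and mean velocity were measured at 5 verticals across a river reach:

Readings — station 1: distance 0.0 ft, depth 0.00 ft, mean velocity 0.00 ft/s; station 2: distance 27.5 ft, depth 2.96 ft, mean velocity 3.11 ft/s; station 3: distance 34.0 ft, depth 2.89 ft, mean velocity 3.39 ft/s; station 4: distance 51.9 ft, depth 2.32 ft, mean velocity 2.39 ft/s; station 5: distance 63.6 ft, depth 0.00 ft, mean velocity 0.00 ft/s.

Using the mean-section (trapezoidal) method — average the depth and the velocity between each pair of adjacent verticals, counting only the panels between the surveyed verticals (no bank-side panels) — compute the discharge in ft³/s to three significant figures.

Panel 1-2: Δb = 27.5 ft, d̄ = (0.00+2.96)/2 = 1.48, v̄ = (0.00+3.11)/2 = 1.555 → q = 27.5×1.48×1.555 = 63.29 ft³/s
Panel 2-3: Δb = 6.5 ft, d̄ = (2.96+2.89)/2 = 2.925, v̄ = (3.11+3.39)/2 = 3.25 → q = 6.5×2.925×3.25 = 61.79 ft³/s
Panel 3-4: Δb = 17.9 ft, d̄ = (2.89+2.32)/2 = 2.605, v̄ = (3.39+2.39)/2 = 2.89 → q = 17.9×2.605×2.89 = 134.8 ft³/s
Panel 4-5: Δb = 11.7 ft, d̄ = (2.32+0.00)/2 = 1.16, v̄ = (2.39+0.00)/2 = 1.195 → q = 11.7×1.16×1.195 = 16.22 ft³/s
Q = Σ q = 276.1 ft³/s

276 ft³/s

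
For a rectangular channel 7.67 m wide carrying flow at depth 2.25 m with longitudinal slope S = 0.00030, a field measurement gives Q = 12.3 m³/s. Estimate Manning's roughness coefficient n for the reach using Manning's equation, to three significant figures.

A = b·y = 7.67 × 2.25 = 17.26 m²
P = b + 2y = 7.67 + 2×2.25 = 12.17 m
R = A/P = 17.26/12.17 = 1.418 m
n = (1/Q)·A·R^(2/3)·S^(1/2) = (1/12.3) × 17.26 × 1.262 × 0.01732 = 0.03067

0.0307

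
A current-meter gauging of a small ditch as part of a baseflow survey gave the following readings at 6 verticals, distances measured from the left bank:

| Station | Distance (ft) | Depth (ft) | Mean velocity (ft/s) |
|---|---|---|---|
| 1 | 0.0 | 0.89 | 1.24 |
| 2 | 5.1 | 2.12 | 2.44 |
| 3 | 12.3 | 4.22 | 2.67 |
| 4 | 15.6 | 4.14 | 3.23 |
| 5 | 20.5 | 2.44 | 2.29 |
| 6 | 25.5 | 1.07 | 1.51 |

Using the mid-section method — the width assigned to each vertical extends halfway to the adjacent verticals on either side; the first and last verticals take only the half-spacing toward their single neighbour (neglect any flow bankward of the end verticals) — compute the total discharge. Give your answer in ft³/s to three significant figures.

w_1 = (5.1 − 0.0)/2 = 2.55 ft; q_1 = 1.24 × 0.89 × 2.55 = 2.814 ft³/s
w_2 = (12.3 − 0.0)/2 = 6.15 ft; q_2 = 2.44 × 2.12 × 6.15 = 31.81 ft³/s
w_3 = (15.6 − 5.1)/2 = 5.25 ft; q_3 = 2.67 × 4.22 × 5.25 = 59.15 ft³/s
w_4 = (20.5 − 12.3)/2 = 4.1 ft; q_4 = 3.23 × 4.14 × 4.1 = 54.83 ft³/s
w_5 = (25.5 − 15.6)/2 = 4.95 ft; q_5 = 2.29 × 2.44 × 4.95 = 27.66 ft³/s
w_6 = (25.5 − 20.5)/2 = 2.5 ft; q_6 = 1.51 × 1.07 × 2.5 = 4.039 ft³/s
Q = Σ qᵢ = 180.3 ft³/s

180 ft³/s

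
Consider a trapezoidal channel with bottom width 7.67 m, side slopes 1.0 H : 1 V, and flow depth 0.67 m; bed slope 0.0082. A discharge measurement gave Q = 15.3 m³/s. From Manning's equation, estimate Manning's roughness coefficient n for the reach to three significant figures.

0.0231

A = (b + z·y)·y = (7.67 + 1.0×0.67)×0.67 = 5.588 m²
P = b + 2y√(1+z²) = 7.67 + 2×0.67×√(1+1.0²) = 9.565 m
R = A/P = 5.588/9.565 = 0.5842 m
n = (1/Q)·A·R^(2/3)·S^(1/2) = (1/15.3) × 5.588 × 0.6988 × 0.09055 = 0.02311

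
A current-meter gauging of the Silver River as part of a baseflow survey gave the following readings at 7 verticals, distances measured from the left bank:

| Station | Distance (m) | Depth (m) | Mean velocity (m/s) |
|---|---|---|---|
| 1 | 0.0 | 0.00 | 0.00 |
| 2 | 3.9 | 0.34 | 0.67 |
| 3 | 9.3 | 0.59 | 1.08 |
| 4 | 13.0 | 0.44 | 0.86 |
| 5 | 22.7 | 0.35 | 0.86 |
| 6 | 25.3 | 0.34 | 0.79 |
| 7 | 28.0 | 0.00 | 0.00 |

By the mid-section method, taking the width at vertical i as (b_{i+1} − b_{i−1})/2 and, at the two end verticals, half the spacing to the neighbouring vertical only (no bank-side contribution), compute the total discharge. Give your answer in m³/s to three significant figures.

9.06 m³/s

w_2 = (9.3 − 0.0)/2 = 4.65 m; q_2 = 0.67 × 0.34 × 4.65 = 1.059 m³/s
w_3 = (13.0 − 3.9)/2 = 4.55 m; q_3 = 1.08 × 0.59 × 4.55 = 2.899 m³/s
w_4 = (22.7 − 9.3)/2 = 6.7 m; q_4 = 0.86 × 0.44 × 6.7 = 2.535 m³/s
w_5 = (25.3 − 13.0)/2 = 6.15 m; q_5 = 0.86 × 0.35 × 6.15 = 1.851 m³/s
w_6 = (28.0 − 22.7)/2 = 2.65 m; q_6 = 0.79 × 0.34 × 2.65 = 0.7118 m³/s
Stations 1, 7 contribute zero (depth or velocity is 0).
Q = Σ qᵢ = 9.057 m³/s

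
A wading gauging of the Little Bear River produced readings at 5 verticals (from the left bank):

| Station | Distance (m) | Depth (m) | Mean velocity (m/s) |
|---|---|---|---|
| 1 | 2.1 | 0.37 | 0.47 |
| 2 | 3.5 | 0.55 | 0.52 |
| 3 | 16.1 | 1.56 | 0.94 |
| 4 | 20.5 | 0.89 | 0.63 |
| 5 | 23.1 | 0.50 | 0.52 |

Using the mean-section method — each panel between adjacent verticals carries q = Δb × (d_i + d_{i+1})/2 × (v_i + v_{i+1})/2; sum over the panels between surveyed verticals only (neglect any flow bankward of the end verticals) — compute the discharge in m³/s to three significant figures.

Panel 1-2: Δb = 1.4 m, d̄ = (0.37+0.55)/2 = 0.46, v̄ = (0.47+0.52)/2 = 0.495 → q = 1.4×0.46×0.495 = 0.3188 m³/s
Panel 2-3: Δb = 12.6 m, d̄ = (0.55+1.56)/2 = 1.055, v̄ = (0.52+0.94)/2 = 0.73 → q = 12.6×1.055×0.73 = 9.704 m³/s
Panel 3-4: Δb = 4.4 m, d̄ = (1.56+0.89)/2 = 1.225, v̄ = (0.94+0.63)/2 = 0.785 → q = 4.4×1.225×0.785 = 4.231 m³/s
Panel 4-5: Δb = 2.6 m, d̄ = (0.89+0.50)/2 = 0.695, v̄ = (0.63+0.52)/2 = 0.575 → q = 2.6×0.695×0.575 = 1.039 m³/s
Q = Σ q = 15.29 m³/s

15.3 m³/s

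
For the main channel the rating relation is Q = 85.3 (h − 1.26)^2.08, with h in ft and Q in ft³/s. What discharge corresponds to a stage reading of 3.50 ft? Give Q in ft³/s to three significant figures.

Q = 85.3 × (3.50 − 1.26)^2.08 = 85.3 × 2.24^2.08 = 456.5 ft³/s

457 ft³/s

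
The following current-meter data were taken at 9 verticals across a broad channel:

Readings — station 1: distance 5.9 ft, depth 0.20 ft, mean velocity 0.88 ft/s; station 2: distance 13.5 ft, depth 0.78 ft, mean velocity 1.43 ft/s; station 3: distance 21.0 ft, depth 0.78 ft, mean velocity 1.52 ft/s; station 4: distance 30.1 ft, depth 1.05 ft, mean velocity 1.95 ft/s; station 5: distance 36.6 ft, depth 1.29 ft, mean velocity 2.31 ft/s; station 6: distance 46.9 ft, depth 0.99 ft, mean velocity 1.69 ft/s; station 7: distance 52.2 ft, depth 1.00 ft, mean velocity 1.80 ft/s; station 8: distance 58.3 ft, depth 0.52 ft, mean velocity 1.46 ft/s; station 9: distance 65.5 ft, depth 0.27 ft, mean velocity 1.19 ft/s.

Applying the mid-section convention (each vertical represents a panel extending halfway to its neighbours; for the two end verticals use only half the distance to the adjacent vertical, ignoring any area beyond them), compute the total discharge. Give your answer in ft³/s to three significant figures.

89.4 ft³/s

w_1 = (13.5 − 5.9)/2 = 3.8 ft; q_1 = 0.88 × 0.20 × 3.8 = 0.6688 ft³/s
w_2 = (21.0 − 5.9)/2 = 7.55 ft; q_2 = 1.43 × 0.78 × 7.55 = 8.421 ft³/s
w_3 = (30.1 − 13.5)/2 = 8.3 ft; q_3 = 1.52 × 0.78 × 8.3 = 9.840 ft³/s
w_4 = (36.6 − 21.0)/2 = 7.8 ft; q_4 = 1.95 × 1.05 × 7.8 = 15.97 ft³/s
w_5 = (46.9 − 30.1)/2 = 8.4 ft; q_5 = 2.31 × 1.29 × 8.4 = 25.03 ft³/s
w_6 = (52.2 − 36.6)/2 = 7.8 ft; q_6 = 1.69 × 0.99 × 7.8 = 13.05 ft³/s
w_7 = (58.3 − 46.9)/2 = 5.7 ft; q_7 = 1.80 × 1.00 × 5.7 = 10.26 ft³/s
w_8 = (65.5 − 52.2)/2 = 6.65 ft; q_8 = 1.46 × 0.52 × 6.65 = 5.049 ft³/s
w_9 = (65.5 − 58.3)/2 = 3.6 ft; q_9 = 1.19 × 0.27 × 3.6 = 1.157 ft³/s
Q = Σ qᵢ = 89.45 ft³/s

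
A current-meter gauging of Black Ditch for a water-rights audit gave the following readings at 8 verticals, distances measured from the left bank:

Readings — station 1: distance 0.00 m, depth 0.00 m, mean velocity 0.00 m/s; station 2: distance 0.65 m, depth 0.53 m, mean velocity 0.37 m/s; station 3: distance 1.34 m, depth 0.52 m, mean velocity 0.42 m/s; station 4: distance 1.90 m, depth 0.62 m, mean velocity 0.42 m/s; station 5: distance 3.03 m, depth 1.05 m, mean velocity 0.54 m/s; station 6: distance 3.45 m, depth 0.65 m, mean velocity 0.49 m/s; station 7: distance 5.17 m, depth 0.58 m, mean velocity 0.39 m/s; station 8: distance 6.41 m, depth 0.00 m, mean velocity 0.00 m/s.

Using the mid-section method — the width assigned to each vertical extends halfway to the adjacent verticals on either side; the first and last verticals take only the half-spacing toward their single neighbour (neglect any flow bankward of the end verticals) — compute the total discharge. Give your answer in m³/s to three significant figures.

1.60 m³/s

w_2 = (1.34 − 0.00)/2 = 0.67 m; q_2 = 0.37 × 0.53 × 0.67 = 0.1314 m³/s
w_3 = (1.90 − 0.65)/2 = 0.625 m; q_3 = 0.42 × 0.52 × 0.625 = 0.1365 m³/s
w_4 = (3.03 − 1.34)/2 = 0.845 m; q_4 = 0.42 × 0.62 × 0.845 = 0.2200 m³/s
w_5 = (3.45 − 1.90)/2 = 0.775 m; q_5 = 0.54 × 1.05 × 0.775 = 0.4394 m³/s
w_6 = (5.17 − 3.03)/2 = 1.07 m; q_6 = 0.49 × 0.65 × 1.07 = 0.3408 m³/s
w_7 = (6.41 − 3.45)/2 = 1.48 m; q_7 = 0.39 × 0.58 × 1.48 = 0.3348 m³/s
Stations 1, 8 contribute zero (depth or velocity is 0).
Q = Σ qᵢ = 1.603 m³/s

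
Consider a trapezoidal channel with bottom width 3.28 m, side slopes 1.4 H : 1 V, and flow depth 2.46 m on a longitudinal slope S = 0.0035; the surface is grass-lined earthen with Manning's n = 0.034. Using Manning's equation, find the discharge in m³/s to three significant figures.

A = (b + z·y)·y = (3.28 + 1.4×2.46)×2.46 = 16.54 m²
P = b + 2y√(1+z²) = 3.28 + 2×2.46×√(1+1.4²) = 11.74 m
R = A/P = 16.54/11.74 = 1.408 m
Q = (1/n)·A·R^(2/3)·S^(1/2) = (1/0.034) × 16.54 × 1.408^(2/3) × 0.0035^(1/2) = 36.16 m³/s

36.2 m³/s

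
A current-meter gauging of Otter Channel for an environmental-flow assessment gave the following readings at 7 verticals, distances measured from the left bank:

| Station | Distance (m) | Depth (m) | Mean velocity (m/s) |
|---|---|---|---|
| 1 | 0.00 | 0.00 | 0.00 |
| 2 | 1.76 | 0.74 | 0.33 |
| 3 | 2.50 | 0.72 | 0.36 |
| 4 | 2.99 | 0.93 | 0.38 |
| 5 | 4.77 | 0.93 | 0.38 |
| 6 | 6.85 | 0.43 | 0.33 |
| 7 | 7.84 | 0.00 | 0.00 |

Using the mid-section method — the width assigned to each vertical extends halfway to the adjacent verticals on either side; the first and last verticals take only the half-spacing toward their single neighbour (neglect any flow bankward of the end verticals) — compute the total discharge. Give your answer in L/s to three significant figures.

1770 L/s

w_2 = (2.50 − 0.00)/2 = 1.25 m; q_2 = 0.33 × 0.74 × 1.25 = 0.3053 m³/s
w_3 = (2.99 − 1.76)/2 = 0.615 m; q_3 = 0.36 × 0.72 × 0.615 = 0.1594 m³/s
w_4 = (4.77 − 2.50)/2 = 1.135 m; q_4 = 0.38 × 0.93 × 1.135 = 0.4011 m³/s
w_5 = (6.85 − 2.99)/2 = 1.93 m; q_5 = 0.38 × 0.93 × 1.93 = 0.6821 m³/s
w_6 = (7.84 − 4.77)/2 = 1.535 m; q_6 = 0.33 × 0.43 × 1.535 = 0.2178 m³/s
Stations 1, 7 contribute zero (depth or velocity is 0).
Q = Σ qᵢ = 1.766 m³/s
= 1.766 × 1000 = 1766 L/s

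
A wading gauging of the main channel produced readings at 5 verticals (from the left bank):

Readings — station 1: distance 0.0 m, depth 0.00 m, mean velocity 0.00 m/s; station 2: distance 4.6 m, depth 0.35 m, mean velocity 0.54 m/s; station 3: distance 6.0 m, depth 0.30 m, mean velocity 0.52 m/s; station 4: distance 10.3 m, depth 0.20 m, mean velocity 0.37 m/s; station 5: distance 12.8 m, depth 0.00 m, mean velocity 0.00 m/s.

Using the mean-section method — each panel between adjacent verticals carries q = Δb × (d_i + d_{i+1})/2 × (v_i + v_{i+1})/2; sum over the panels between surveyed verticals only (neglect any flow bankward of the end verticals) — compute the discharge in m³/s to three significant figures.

0.983 m³/s

Panel 1-2: Δb = 4.6 m, d̄ = (0.00+0.35)/2 = 0.175, v̄ = (0.00+0.54)/2 = 0.27 → q = 4.6×0.175×0.27 = 0.2174 m³/s
Panel 2-3: Δb = 1.4 m, d̄ = (0.35+0.30)/2 = 0.325, v̄ = (0.54+0.52)/2 = 0.53 → q = 1.4×0.325×0.53 = 0.2412 m³/s
Panel 3-4: Δb = 4.3 m, d̄ = (0.30+0.20)/2 = 0.25, v̄ = (0.52+0.37)/2 = 0.445 → q = 4.3×0.25×0.445 = 0.4784 m³/s
Panel 4-5: Δb = 2.5 m, d̄ = (0.20+0.00)/2 = 0.1, v̄ = (0.37+0.00)/2 = 0.185 → q = 2.5×0.1×0.185 = 0.04625 m³/s
Q = Σ q = 0.9831 m³/s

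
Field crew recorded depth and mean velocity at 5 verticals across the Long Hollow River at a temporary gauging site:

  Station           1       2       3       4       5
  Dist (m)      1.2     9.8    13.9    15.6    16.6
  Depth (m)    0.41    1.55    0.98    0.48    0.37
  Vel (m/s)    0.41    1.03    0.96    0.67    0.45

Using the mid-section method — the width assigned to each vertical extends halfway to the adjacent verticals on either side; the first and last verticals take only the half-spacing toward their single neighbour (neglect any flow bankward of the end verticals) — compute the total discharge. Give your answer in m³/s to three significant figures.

w_1 = (9.8 − 1.2)/2 = 4.3 m; q_1 = 0.41 × 0.41 × 4.3 = 0.7228 m³/s
w_2 = (13.9 − 1.2)/2 = 6.35 m; q_2 = 1.03 × 1.55 × 6.35 = 10.14 m³/s
w_3 = (15.6 − 9.8)/2 = 2.9 m; q_3 = 0.96 × 0.98 × 2.9 = 2.728 m³/s
w_4 = (16.6 − 13.9)/2 = 1.35 m; q_4 = 0.67 × 0.48 × 1.35 = 0.4342 m³/s
w_5 = (16.6 − 15.6)/2 = 0.5 m; q_5 = 0.45 × 0.37 × 0.5 = 0.08325 m³/s
Q = Σ qᵢ = 14.11 m³/s

14.1 m³/s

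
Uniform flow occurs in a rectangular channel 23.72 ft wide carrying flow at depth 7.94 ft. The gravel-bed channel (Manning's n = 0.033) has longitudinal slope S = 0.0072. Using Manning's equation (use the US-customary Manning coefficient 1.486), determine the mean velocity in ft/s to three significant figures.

A = b·y = 23.72 × 7.94 = 188.3 ft²
P = b + 2y = 23.72 + 2×7.94 = 39.60 ft
R = A/P = 188.3/39.60 = 4.756 ft
Q = (1.486/n)·A·R^(2/3)·S^(1/2) = (1.486/0.033) × 188.3 × 4.756^(2/3) × 0.0072^(1/2) = 2035 ft³/s
V = Q/A = 2035/188.3 = 10.81 ft/s

10.8 ft/s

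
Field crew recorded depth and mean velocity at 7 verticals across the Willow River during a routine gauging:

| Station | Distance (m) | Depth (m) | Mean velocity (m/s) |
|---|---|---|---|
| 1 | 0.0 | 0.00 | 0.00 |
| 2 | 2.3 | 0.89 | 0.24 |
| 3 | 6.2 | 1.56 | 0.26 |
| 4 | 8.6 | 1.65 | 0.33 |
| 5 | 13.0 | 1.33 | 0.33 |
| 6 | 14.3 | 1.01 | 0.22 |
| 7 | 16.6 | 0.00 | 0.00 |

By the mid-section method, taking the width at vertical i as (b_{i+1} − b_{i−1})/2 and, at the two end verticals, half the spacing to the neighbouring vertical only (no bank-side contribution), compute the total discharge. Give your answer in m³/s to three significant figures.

w_2 = (6.2 − 0.0)/2 = 3.1 m; q_2 = 0.24 × 0.89 × 3.1 = 0.6622 m³/s
w_3 = (8.6 − 2.3)/2 = 3.15 m; q_3 = 0.26 × 1.56 × 3.15 = 1.278 m³/s
w_4 = (13.0 − 6.2)/2 = 3.4 m; q_4 = 0.33 × 1.65 × 3.4 = 1.851 m³/s
w_5 = (14.3 − 8.6)/2 = 2.85 m; q_5 = 0.33 × 1.33 × 2.85 = 1.251 m³/s
w_6 = (16.6 − 13.0)/2 = 1.8 m; q_6 = 0.22 × 1.01 × 1.8 = 0.4000 m³/s
Stations 1, 7 contribute zero (depth or velocity is 0).
Q = Σ qᵢ = 5.442 m³/s

5.44 m³/s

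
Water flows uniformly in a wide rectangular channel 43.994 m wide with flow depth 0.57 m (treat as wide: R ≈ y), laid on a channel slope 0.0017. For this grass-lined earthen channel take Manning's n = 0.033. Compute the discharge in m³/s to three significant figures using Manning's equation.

A = b·y = 43.994 × 0.57 = 25.08 m²
Wide channel: R ≈ y = 0.57 m
Q = (1/n)·A·R^(2/3)·S^(1/2) = (1/0.033) × 25.08 × 0.5700^(2/3) × 0.0017^(1/2) = 21.54 m³/s

21.5 m³/s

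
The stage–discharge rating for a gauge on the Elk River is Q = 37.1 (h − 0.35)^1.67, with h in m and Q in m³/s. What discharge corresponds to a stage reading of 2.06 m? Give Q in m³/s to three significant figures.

90.9 m³/s

Q = 37.1 × (2.06 − 0.35)^1.67 = 37.1 × 1.71^1.67 = 90.88 m³/s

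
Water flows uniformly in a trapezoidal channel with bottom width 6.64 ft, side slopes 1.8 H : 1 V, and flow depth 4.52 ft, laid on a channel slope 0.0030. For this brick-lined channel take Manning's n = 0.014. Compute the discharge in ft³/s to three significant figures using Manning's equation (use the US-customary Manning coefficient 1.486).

A = (b + z·y)·y = (6.64 + 1.8×4.52)×4.52 = 66.79 ft²
P = b + 2y√(1+z²) = 6.64 + 2×4.52×√(1+1.8²) = 25.25 ft
R = A/P = 66.79/25.25 = 2.645 ft
Q = (1.486/n)·A·R^(2/3)·S^(1/2) = (1.486/0.014) × 66.79 × 2.645^(2/3) × 0.0030^(1/2) = 742.5 ft³/s

743 ft³/s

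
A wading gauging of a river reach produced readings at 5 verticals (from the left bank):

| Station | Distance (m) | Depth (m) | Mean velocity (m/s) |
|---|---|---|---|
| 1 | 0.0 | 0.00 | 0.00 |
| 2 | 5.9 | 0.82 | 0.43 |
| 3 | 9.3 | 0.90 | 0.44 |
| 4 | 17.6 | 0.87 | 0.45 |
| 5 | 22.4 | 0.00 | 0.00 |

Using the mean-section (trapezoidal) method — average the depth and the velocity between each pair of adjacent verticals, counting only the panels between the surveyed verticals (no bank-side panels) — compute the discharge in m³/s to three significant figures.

5.53 m³/s

Panel 1-2: Δb = 5.9 m, d̄ = (0.00+0.82)/2 = 0.41, v̄ = (0.00+0.43)/2 = 0.215 → q = 5.9×0.41×0.215 = 0.5201 m³/s
Panel 2-3: Δb = 3.4 m, d̄ = (0.82+0.90)/2 = 0.86, v̄ = (0.43+0.44)/2 = 0.435 → q = 3.4×0.86×0.435 = 1.272 m³/s
Panel 3-4: Δb = 8.3 m, d̄ = (0.90+0.87)/2 = 0.885, v̄ = (0.44+0.45)/2 = 0.445 → q = 8.3×0.885×0.445 = 3.269 m³/s
Panel 4-5: Δb = 4.8 m, d̄ = (0.87+0.00)/2 = 0.435, v̄ = (0.45+0.00)/2 = 0.225 → q = 4.8×0.435×0.225 = 0.4698 m³/s
Q = Σ q = 5.531 m³/s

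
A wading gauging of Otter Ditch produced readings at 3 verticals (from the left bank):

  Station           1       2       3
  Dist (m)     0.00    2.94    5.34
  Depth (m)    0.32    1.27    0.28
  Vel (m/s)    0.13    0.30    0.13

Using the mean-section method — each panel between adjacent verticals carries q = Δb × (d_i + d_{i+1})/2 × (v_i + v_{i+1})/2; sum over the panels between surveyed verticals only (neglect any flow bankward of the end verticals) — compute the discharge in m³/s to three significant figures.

0.902 m³/s

Panel 1-2: Δb = 2.94 m, d̄ = (0.32+1.27)/2 = 0.795, v̄ = (0.13+0.30)/2 = 0.215 → q = 2.94×0.795×0.215 = 0.5025 m³/s
Panel 2-3: Δb = 2.4 m, d̄ = (1.27+0.28)/2 = 0.775, v̄ = (0.30+0.13)/2 = 0.215 → q = 2.4×0.775×0.215 = 0.3999 m³/s
Q = Σ q = 0.9024 m³/s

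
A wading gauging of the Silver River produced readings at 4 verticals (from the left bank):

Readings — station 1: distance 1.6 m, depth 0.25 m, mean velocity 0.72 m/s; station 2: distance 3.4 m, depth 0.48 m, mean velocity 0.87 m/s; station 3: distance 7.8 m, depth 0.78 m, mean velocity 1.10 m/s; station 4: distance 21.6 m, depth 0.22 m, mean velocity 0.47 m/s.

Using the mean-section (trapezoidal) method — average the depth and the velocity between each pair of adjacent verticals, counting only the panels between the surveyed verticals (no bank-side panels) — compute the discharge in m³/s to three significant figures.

Panel 1-2: Δb = 1.8 m, d̄ = (0.25+0.48)/2 = 0.365, v̄ = (0.72+0.87)/2 = 0.795 → q = 1.8×0.365×0.795 = 0.5223 m³/s
Panel 2-3: Δb = 4.4 m, d̄ = (0.48+0.78)/2 = 0.63, v̄ = (0.87+1.10)/2 = 0.985 → q = 4.4×0.63×0.985 = 2.730 m³/s
Panel 3-4: Δb = 13.8 m, d̄ = (0.78+0.22)/2 = 0.5, v̄ = (1.10+0.47)/2 = 0.785 → q = 13.8×0.5×0.785 = 5.417 m³/s
Q = Σ q = 8.669 m³/s

8.67 m³/s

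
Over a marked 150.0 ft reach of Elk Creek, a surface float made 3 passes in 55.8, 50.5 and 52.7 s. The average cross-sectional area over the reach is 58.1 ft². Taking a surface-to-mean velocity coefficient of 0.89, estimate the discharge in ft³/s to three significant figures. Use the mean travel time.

146 ft³/s

t̄ = (55.8 + 50.5 + 52.7) / 3 = 53 s
v_surface = L / t̄ = 150.0 / 53 = 2.830 ft/s
v_mean = 0.89 × 2.830 = 2.519 ft/s
Q = A × v_mean = 58.1 × 2.519 = 146.3 ft³/s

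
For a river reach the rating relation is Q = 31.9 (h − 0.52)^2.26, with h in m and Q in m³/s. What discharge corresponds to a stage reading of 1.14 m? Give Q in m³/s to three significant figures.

10.8 m³/s

Q = 31.9 × (1.14 − 0.52)^2.26 = 31.9 × 0.62^2.26 = 10.83 m³/s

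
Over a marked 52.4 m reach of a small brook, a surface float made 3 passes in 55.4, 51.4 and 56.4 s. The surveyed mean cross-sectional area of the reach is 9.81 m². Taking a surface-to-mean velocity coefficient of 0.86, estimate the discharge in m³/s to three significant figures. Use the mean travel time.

8.13 m³/s

t̄ = (55.4 + 51.4 + 56.4) / 3 = 54.4 s
v_surface = L / t̄ = 52.4 / 54.4 = 0.9632 m/s
v_mean = 0.86 × 0.9632 = 0.8284 m/s
Q = A × v_mean = 9.81 × 0.8284 = 8.126 m³/s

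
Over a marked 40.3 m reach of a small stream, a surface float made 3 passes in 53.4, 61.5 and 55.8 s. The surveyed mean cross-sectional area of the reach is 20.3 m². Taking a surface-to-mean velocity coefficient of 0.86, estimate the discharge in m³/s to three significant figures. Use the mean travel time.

t̄ = (53.4 + 61.5 + 55.8) / 3 = 56.9 s
v_surface = L / t̄ = 40.3 / 56.9 = 0.7083 m/s
v_mean = 0.86 × 0.7083 = 0.6091 m/s
Q = A × v_mean = 20.3 × 0.6091 = 12.36 m³/s

12.4 m³/s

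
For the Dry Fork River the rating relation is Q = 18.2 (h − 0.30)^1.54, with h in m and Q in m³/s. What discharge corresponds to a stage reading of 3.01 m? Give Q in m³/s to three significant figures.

84.5 m³/s

Q = 18.2 × (3.01 − 0.30)^1.54 = 18.2 × 2.71^1.54 = 84.50 m³/s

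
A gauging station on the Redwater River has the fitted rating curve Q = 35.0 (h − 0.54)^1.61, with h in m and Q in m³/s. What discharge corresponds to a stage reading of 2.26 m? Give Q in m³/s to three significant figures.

83.8 m³/s

Q = 35.0 × (2.26 − 0.54)^1.61 = 35.0 × 1.72^1.61 = 83.80 m³/s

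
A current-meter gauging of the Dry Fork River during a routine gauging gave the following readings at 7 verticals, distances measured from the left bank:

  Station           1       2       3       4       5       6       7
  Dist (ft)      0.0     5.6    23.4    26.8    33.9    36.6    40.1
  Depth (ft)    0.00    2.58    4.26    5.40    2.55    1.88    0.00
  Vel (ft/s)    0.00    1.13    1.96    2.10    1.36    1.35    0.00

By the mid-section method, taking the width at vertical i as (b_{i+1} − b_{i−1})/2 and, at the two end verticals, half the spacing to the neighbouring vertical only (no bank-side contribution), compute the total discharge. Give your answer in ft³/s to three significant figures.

w_2 = (23.4 − 0.0)/2 = 11.7 ft; q_2 = 1.13 × 2.58 × 11.7 = 34.11 ft³/s
w_3 = (26.8 − 5.6)/2 = 10.6 ft; q_3 = 1.96 × 4.26 × 10.6 = 88.51 ft³/s
w_4 = (33.9 − 23.4)/2 = 5.25 ft; q_4 = 2.10 × 5.40 × 5.25 = 59.54 ft³/s
w_5 = (36.6 − 26.8)/2 = 4.9 ft; q_5 = 1.36 × 2.55 × 4.9 = 16.99 ft³/s
w_6 = (40.1 − 33.9)/2 = 3.1 ft; q_6 = 1.35 × 1.88 × 3.1 = 7.868 ft³/s
Stations 1, 7 contribute zero (depth or velocity is 0).
Q = Σ qᵢ = 207.0 ft³/s

207 ft³/s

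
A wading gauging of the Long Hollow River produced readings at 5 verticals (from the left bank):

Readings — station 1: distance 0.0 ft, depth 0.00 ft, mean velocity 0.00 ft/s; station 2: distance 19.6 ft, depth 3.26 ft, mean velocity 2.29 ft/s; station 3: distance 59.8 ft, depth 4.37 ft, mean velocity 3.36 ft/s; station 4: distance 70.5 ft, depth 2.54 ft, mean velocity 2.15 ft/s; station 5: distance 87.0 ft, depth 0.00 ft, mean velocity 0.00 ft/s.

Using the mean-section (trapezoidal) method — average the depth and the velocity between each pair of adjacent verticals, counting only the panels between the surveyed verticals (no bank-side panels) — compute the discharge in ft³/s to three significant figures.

594 ft³/s

Panel 1-2: Δb = 19.6 ft, d̄ = (0.00+3.26)/2 = 1.63, v̄ = (0.00+2.29)/2 = 1.145 → q = 19.6×1.63×1.145 = 36.58 ft³/s
Panel 2-3: Δb = 40.2 ft, d̄ = (3.26+4.37)/2 = 3.815, v̄ = (2.29+3.36)/2 = 2.825 → q = 40.2×3.815×2.825 = 433.3 ft³/s
Panel 3-4: Δb = 10.7 ft, d̄ = (4.37+2.54)/2 = 3.455, v̄ = (3.36+2.15)/2 = 2.755 → q = 10.7×3.455×2.755 = 101.8 ft³/s
Panel 4-5: Δb = 16.5 ft, d̄ = (2.54+0.00)/2 = 1.27, v̄ = (2.15+0.00)/2 = 1.075 → q = 16.5×1.27×1.075 = 22.53 ft³/s
Q = Σ q = 594.2 ft³/s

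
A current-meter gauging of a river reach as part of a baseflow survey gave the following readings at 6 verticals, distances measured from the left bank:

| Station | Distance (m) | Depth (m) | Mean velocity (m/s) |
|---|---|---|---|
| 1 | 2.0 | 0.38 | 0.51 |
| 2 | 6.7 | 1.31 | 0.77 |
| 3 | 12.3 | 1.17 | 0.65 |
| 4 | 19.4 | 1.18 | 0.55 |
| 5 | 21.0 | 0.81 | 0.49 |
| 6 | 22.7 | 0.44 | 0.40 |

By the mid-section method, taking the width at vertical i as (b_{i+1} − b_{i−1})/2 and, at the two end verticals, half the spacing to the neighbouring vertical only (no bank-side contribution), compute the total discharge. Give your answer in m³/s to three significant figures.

w_1 = (6.7 − 2.0)/2 = 2.35 m; q_1 = 0.51 × 0.38 × 2.35 = 0.4554 m³/s
w_2 = (12.3 − 2.0)/2 = 5.15 m; q_2 = 0.77 × 1.31 × 5.15 = 5.195 m³/s
w_3 = (19.4 − 6.7)/2 = 6.35 m; q_3 = 0.65 × 1.17 × 6.35 = 4.829 m³/s
w_4 = (21.0 − 12.3)/2 = 4.35 m; q_4 = 0.55 × 1.18 × 4.35 = 2.823 m³/s
w_5 = (22.7 − 19.4)/2 = 1.65 m; q_5 = 0.49 × 0.81 × 1.65 = 0.6549 m³/s
w_6 = (22.7 − 21.0)/2 = 0.85 m; q_6 = 0.40 × 0.44 × 0.85 = 0.1496 m³/s
Q = Σ qᵢ = 14.11 m³/s

14.1 m³/s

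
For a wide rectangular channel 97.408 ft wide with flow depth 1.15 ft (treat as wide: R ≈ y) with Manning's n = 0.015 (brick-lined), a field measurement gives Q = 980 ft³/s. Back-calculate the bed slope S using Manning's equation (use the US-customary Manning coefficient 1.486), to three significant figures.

A = b·y = 97.408 × 1.15 = 112.0 ft²
Wide channel: R ≈ y = 1.15 ft
S = (Q·n / (1.486·A·R^(2/3)))² = (980×0.015 / (1.486×112.0×1.098))² = 0.006473

0.00647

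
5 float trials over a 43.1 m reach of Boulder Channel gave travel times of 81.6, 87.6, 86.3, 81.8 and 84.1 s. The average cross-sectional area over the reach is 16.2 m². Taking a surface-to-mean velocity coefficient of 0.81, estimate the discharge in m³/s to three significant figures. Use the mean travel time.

6.71 m³/s

t̄ = (81.6 + 87.6 + 86.3 + 81.8 + 84.1) / 5 = 84.28 s
v_surface = L / t̄ = 43.1 / 84.28 = 0.5114 m/s
v_mean = 0.81 × 0.5114 = 0.4142 m/s
Q = A × v_mean = 16.2 × 0.4142 = 6.710 m³/s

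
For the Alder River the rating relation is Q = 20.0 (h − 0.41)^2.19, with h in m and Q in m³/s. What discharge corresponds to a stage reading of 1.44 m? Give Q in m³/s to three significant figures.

21.3 m³/s

Q = 20.0 × (1.44 − 0.41)^2.19 = 20.0 × 1.03^2.19 = 21.34 m³/s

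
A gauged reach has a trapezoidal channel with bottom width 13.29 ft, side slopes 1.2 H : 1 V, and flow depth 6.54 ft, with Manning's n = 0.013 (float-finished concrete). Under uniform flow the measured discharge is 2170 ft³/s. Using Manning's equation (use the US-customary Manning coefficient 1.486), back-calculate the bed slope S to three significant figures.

A = (b + z·y)·y = (13.29 + 1.2×6.54)×6.54 = 138.2 ft²
P = b + 2y√(1+z²) = 13.29 + 2×6.54×√(1+1.2²) = 33.72 ft
R = A/P = 138.2/33.72 = 4.100 ft
S = (Q·n / (1.486·A·R^(2/3)))² = (2170×0.013 / (1.486×138.2×2.561))² = 0.002874

0.00287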